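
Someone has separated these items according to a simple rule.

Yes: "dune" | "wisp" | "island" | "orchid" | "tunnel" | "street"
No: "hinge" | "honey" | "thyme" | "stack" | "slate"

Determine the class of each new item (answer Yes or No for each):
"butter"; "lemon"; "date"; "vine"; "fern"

The distinguishing property — even length — holds for all the 'Yes' cases and none of the 'No' cases.
"butter": length 6, passes → Yes. "lemon": length 5, lacks this property → No. "date": length 4, passes → Yes. "vine": length 4, passes → Yes. "fern": length 4, passes → Yes.

Yes, No, Yes, Yes, Yes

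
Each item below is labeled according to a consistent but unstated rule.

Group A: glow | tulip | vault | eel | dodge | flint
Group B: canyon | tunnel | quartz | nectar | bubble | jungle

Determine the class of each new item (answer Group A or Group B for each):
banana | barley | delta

Group B, Group B, Group A

All 'Group A' examples share one property — length ≤ 5 — and every 'Group B' example lacks it.
banana — length 6, hence Group B. barley — length 6, hence Group B. delta — length 5, hence Group A.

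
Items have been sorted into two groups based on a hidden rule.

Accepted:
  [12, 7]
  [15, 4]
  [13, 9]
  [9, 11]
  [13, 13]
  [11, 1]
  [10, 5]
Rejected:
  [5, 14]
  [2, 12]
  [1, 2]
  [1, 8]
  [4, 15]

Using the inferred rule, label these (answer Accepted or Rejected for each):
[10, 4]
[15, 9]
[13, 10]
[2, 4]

One predicate separates the groups cleanly: first ≥ 7.
[10, 4]: first 10 — matches, so Accepted.
[15, 9]: first 15 — matches, so Accepted.
[13, 10]: first 13 — matches, so Accepted.
[2, 4]: first 2 — does not pass, so Rejected.

Accepted, Accepted, Accepted, Rejected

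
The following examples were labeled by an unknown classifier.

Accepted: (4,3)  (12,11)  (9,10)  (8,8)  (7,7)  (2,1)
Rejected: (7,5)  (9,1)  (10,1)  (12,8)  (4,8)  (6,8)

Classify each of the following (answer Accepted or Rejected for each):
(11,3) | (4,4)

One predicate separates the groups cleanly: |first − second| ≤ 1.
(11,3): Rejected (|11−3| = 8). (4,4): Accepted (|4−4| = 0).

Rejected, Accepted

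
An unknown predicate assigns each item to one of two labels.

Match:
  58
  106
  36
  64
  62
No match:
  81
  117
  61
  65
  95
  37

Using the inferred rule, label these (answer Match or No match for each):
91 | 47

No match, No match

The distinguishing property — even — holds for all the 'Match' cases and none of the 'No match' cases.
No match: 91, since 91 is odd. No match: 47, since 47 is odd.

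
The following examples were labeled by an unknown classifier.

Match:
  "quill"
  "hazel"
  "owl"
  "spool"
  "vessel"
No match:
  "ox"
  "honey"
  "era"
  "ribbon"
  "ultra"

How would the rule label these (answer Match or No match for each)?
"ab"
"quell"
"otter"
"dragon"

The distinguishing property — ends with 'l' — holds for all the 'Match' cases and none of the 'No match' cases.
"ab": ends with 'b', fails this test → No match.
"quell": ends with 'l', meets the rule → Match.
"otter": ends with 'r', fails this test → No match.
"dragon": ends with 'n', fails this test → No match.

No match, Match, No match, No match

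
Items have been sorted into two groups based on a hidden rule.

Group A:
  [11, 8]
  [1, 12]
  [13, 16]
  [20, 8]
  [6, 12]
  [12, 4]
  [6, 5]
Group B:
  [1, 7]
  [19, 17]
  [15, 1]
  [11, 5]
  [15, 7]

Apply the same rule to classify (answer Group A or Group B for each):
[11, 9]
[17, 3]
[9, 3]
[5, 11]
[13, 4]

Group B, Group B, Group B, Group B, Group A

'Group A' ⟺ product is even.
[11, 9]: 11·9 = 99 — fails the rule, so Group B.
[17, 3]: 17·3 = 51 — fails the rule, so Group B.
[9, 3]: 9·3 = 27 — fails the rule, so Group B.
[5, 11]: 5·11 = 55 — fails the rule, so Group B.
[13, 4]: 13·4 = 52 — matches, so Group A.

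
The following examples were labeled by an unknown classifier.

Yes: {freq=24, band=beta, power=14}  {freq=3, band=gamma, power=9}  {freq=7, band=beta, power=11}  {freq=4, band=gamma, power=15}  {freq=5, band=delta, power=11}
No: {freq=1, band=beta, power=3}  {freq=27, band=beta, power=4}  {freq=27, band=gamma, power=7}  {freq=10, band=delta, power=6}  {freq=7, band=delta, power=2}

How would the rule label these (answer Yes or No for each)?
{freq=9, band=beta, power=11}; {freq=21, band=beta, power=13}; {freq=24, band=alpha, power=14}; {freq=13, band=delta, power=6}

Yes, Yes, Yes, No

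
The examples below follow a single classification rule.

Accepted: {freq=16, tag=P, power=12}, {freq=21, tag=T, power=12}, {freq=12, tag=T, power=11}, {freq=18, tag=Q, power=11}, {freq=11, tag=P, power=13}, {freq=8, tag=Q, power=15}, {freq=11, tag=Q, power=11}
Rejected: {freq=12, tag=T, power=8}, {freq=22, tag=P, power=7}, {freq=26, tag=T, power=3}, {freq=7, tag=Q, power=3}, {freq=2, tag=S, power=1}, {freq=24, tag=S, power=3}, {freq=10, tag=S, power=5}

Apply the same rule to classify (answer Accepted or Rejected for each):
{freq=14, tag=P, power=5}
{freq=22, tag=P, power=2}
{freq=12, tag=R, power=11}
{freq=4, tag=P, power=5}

The rule appears to be: power ≥ 11.
Rejected: {freq=14, tag=P, power=5}, since power = 5.
Rejected: {freq=22, tag=P, power=2}, since power = 2.
Accepted: {freq=12, tag=R, power=11}, since power = 11.
Rejected: {freq=4, tag=P, power=5}, since power = 5.

Rejected, Rejected, Accepted, Rejected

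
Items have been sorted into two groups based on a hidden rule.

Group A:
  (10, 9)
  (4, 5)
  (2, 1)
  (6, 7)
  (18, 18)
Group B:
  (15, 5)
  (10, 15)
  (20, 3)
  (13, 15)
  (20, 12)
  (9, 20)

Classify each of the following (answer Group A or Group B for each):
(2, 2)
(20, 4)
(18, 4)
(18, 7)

Group A, Group B, Group B, Group B

The simplest hypothesis consistent with all the labels is: |first − second| ≤ 1.
Group A: (2, 2), since |2−2| = 0.
Group B: (20, 4), since |20−4| = 16.
Group B: (18, 4), since |18−4| = 14.
Group B: (18, 7), since |18−7| = 11.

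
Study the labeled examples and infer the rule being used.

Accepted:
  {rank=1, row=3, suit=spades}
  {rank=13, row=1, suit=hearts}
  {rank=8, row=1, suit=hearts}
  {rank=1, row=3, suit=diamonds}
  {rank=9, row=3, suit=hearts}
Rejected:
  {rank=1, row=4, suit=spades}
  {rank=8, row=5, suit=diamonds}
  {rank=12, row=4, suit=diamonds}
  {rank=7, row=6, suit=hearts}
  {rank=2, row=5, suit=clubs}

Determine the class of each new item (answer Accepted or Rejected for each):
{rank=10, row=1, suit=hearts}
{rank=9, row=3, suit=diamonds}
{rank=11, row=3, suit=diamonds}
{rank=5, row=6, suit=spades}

Accepted, Accepted, Accepted, Rejected

The pattern is that an item is 'Accepted' exactly when: row ≤ 3.
{rank=10, row=1, suit=hearts}: Accepted (row = 1). {rank=9, row=3, suit=diamonds}: Accepted (row = 3). {rank=11, row=3, suit=diamonds}: Accepted (row = 3). {rank=5, row=6, suit=spades}: Rejected (row = 6).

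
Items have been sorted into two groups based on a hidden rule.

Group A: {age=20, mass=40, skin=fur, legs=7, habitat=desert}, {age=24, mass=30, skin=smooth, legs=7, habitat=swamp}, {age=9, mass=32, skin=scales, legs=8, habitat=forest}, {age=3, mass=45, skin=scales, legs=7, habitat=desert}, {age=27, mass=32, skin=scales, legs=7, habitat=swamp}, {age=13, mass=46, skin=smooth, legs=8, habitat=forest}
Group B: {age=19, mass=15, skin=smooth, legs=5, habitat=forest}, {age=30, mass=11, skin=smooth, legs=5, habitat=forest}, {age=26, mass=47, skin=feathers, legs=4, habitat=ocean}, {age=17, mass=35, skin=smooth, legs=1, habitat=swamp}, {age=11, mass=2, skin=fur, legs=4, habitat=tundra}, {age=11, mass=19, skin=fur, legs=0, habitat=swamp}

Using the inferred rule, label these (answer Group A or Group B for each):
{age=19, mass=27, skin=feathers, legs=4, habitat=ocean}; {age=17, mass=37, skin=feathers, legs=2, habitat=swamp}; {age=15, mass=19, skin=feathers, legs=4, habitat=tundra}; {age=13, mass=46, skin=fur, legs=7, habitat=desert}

Group B, Group B, Group B, Group A

The common property of the 'Group A' items is: legs ≥ 7. No 'Group B' item has it.
{age=19, mass=27, skin=feathers, legs=4, habitat=ocean}: legs = 4, lacks this property → Group B. {age=17, mass=37, skin=feathers, legs=2, habitat=swamp}: legs = 2, lacks this property → Group B. {age=15, mass=19, skin=feathers, legs=4, habitat=tundra}: legs = 4, lacks this property → Group B. {age=13, mass=46, skin=fur, legs=7, habitat=desert}: legs = 7, satisfies this → Group A.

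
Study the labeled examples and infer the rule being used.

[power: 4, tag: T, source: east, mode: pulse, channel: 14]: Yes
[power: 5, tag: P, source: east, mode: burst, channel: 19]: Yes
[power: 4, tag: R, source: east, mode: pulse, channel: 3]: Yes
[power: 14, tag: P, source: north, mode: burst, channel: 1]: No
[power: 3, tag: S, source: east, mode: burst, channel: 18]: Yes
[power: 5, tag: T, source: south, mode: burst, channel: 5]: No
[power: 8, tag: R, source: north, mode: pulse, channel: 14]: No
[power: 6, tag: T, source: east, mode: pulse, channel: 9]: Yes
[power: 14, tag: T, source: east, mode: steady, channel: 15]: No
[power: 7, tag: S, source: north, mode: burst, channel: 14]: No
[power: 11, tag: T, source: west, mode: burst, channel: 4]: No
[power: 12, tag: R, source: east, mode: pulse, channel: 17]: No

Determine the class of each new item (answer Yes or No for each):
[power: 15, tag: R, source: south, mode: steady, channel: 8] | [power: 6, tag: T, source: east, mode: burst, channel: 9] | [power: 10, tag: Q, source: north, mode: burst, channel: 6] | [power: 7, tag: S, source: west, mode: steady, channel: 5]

No, Yes, No, No

'Yes' ⟺ source is east AND power ≤ 6.
[power: 15, tag: R, source: south, mode: steady, channel: 8]: No (source is south, power = 15).
[power: 6, tag: T, source: east, mode: burst, channel: 9]: Yes (source is east, power = 6).
[power: 10, tag: Q, source: north, mode: burst, channel: 6]: No (source is north, power = 10).
[power: 7, tag: S, source: west, mode: steady, channel: 5]: No (source is west, power = 7).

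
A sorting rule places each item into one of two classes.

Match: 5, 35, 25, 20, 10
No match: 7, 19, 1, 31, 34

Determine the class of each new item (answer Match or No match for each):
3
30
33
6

The classifier is using: multiple of 5.

No match, Match, No match, No match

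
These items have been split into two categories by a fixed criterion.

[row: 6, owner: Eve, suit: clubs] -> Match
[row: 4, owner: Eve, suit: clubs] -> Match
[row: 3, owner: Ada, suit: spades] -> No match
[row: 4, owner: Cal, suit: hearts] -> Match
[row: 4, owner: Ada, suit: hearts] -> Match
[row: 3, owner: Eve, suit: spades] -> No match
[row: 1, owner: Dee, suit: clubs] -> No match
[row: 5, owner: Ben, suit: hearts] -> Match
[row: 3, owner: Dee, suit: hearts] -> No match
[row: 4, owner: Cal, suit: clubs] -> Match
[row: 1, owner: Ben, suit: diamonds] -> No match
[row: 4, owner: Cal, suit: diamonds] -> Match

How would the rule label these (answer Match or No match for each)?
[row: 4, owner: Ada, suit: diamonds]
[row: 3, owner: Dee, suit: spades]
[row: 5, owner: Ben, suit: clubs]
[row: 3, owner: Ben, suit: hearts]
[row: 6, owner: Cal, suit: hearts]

Match, No match, Match, No match, Match

All 'Match' examples share one property — row ≥ 4 — and every 'No match' example lacks it.
[row: 4, owner: Ada, suit: diamonds]: row = 4 — passes, so Match.
[row: 3, owner: Dee, suit: spades]: row = 3 — doesn't qualify, so No match.
[row: 5, owner: Ben, suit: clubs]: row = 5 — passes, so Match.
[row: 3, owner: Ben, suit: hearts]: row = 3 — doesn't qualify, so No match.
[row: 6, owner: Cal, suit: hearts]: row = 6 — passes, so Match.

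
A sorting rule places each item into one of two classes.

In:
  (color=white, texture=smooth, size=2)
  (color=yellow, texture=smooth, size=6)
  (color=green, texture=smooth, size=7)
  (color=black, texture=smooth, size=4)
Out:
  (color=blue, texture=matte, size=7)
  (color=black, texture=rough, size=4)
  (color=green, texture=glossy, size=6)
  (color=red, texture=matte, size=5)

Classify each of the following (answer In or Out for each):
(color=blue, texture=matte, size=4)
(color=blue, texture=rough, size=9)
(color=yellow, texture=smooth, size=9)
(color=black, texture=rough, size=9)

The distinguishing property — texture is smooth — holds for all the 'In' cases and none of the 'Out' cases.
(color=blue, texture=matte, size=4): Out (texture is matte). (color=blue, texture=rough, size=9): Out (texture is rough). (color=yellow, texture=smooth, size=9): In (texture is smooth). (color=black, texture=rough, size=9): Out (texture is rough).

Out, Out, In, Out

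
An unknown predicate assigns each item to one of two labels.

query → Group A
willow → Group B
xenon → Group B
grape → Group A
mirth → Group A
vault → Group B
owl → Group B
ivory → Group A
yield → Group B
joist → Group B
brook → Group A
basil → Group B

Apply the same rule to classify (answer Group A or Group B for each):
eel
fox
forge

Group B, Group B, Group A

The pattern is that an item is 'Group A' exactly when: contains 'r'.
eel: Group B (no 'r').
fox: Group B (no 'r').
forge: Group A (has 'r').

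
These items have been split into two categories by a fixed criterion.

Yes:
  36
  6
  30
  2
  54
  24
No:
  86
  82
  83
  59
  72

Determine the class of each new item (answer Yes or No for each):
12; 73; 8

Yes, No, Yes

Rule: at most 54. This holds for each 'Yes' example and fails for each 'No' one.
12: 12 ≤ 54, passes → Yes.
73: 73 > 54, fails the rule → No.
8: 8 ≤ 54, passes → Yes.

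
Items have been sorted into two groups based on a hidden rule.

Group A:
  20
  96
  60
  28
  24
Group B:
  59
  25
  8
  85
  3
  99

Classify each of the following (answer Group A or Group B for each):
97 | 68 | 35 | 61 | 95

Group B, Group A, Group B, Group B, Group B

'Group A' ⟺ even AND at least 20.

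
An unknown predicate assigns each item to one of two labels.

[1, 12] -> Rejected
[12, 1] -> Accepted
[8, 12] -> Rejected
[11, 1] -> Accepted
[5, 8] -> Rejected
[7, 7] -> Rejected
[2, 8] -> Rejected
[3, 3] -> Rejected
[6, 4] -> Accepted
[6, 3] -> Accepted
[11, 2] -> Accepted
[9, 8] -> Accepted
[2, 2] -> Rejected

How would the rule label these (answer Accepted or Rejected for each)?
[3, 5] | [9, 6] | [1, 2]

The classifier is using: first > second.

Rejected, Accepted, Rejected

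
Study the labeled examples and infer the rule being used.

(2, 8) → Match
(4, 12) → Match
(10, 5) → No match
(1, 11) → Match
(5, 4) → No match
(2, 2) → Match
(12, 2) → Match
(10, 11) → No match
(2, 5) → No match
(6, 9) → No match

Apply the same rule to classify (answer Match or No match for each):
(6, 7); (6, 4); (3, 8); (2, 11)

No match, Match, No match, No match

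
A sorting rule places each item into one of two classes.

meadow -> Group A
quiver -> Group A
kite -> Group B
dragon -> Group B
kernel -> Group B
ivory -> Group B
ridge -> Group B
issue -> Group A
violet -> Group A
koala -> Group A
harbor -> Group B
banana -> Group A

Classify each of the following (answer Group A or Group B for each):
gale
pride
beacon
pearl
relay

Group B, Group B, Group A, Group B, Group B

'Group A' ⟺ has ≥ 3 vowels.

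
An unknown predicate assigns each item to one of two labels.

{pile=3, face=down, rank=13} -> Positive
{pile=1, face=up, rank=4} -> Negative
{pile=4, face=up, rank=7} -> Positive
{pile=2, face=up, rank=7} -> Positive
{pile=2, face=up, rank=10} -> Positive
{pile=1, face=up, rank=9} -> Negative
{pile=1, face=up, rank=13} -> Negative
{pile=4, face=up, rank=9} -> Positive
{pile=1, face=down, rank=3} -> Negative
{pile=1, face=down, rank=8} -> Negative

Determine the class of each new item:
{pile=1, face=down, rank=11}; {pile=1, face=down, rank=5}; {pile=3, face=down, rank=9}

Negative, Negative, Positive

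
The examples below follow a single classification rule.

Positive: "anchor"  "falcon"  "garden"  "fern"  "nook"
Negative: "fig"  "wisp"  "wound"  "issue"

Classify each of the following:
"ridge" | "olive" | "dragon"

'Positive' ⟺ even length AND contains 'n'.
"ridge" → length 5, no 'n' → Negative. "olive" → length 5, no 'n' → Negative. "dragon" → length 6, has 'n' → Positive.

Negative, Negative, Positive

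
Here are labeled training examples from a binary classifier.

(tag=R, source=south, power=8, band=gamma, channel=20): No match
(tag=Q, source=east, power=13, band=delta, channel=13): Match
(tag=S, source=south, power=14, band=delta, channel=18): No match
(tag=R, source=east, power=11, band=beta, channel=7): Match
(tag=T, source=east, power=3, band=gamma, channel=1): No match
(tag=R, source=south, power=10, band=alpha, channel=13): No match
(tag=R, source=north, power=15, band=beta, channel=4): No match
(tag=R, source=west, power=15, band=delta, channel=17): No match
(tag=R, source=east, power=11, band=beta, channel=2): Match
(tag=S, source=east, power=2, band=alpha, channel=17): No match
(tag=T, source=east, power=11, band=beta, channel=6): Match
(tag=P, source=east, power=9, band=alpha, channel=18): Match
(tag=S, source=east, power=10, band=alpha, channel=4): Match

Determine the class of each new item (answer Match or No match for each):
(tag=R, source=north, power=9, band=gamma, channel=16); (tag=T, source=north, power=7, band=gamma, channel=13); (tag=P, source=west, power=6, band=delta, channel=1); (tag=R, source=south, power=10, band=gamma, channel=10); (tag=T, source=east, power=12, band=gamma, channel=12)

No match, No match, No match, No match, Match

One predicate separates the groups cleanly: source is east AND power ≥ 8.
No match: (tag=R, source=north, power=9, band=gamma, channel=16), since source is north, power = 9.
No match: (tag=T, source=north, power=7, band=gamma, channel=13), since source is north, power = 7.
No match: (tag=P, source=west, power=6, band=delta, channel=1), since source is west, power = 6.
No match: (tag=R, source=south, power=10, band=gamma, channel=10), since source is south, power = 10.
Match: (tag=T, source=east, power=12, band=gamma, channel=12), since source is east, power = 12.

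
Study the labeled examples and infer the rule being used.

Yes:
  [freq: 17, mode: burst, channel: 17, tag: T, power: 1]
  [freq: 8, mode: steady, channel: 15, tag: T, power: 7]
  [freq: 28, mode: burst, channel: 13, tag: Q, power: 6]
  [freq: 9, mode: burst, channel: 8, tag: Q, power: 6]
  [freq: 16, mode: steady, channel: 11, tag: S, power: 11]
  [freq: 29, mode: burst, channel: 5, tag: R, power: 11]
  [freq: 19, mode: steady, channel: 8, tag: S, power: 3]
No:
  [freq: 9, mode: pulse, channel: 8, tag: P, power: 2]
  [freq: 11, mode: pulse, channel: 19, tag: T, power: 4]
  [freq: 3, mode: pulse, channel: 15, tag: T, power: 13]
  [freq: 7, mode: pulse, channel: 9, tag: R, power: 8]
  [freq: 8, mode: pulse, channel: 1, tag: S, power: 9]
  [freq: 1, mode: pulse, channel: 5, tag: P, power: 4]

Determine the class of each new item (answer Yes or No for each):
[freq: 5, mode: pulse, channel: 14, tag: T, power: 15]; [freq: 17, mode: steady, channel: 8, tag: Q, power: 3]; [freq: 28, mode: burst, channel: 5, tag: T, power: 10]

No, Yes, Yes

All 'Yes' examples share one property — mode is not pulse — and every 'No' example lacks it.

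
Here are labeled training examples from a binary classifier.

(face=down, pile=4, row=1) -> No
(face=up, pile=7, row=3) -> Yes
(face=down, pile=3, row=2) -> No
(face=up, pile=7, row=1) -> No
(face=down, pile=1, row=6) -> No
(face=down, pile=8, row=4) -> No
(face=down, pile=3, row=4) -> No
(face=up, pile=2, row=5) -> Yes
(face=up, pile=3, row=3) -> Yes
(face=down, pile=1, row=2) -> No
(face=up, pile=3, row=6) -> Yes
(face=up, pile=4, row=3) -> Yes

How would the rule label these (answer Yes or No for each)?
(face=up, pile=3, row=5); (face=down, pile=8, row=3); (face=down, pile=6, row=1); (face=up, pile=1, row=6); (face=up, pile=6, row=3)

Yes, No, No, Yes, Yes

Every 'Yes' example satisfies: face is up AND row ≥ 2. None of the 'No' examples do.
(face=up, pile=3, row=5) → face is up, row = 5 → Yes.
(face=down, pile=8, row=3) → face is down, row = 3 → No.
(face=down, pile=6, row=1) → face is down, row = 1 → No.
(face=up, pile=1, row=6) → face is up, row = 6 → Yes.
(face=up, pile=6, row=3) → face is up, row = 3 → Yes.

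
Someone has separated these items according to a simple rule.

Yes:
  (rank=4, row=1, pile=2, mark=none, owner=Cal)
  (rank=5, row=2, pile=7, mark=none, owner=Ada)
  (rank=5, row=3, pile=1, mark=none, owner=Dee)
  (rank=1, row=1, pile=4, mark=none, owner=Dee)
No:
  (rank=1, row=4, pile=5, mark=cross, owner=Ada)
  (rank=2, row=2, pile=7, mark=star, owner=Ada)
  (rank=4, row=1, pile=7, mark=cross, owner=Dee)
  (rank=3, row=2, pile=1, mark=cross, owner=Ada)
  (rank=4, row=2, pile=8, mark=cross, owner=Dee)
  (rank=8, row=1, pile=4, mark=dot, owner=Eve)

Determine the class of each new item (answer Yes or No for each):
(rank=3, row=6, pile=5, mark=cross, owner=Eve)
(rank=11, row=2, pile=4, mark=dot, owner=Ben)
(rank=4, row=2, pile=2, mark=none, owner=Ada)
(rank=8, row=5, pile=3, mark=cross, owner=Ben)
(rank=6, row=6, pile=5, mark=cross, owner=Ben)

Checking candidate rules against both groups, what survives is: mark is none.
(rank=3, row=6, pile=5, mark=cross, owner=Eve): No (mark is cross). (rank=11, row=2, pile=4, mark=dot, owner=Ben): No (mark is dot). (rank=4, row=2, pile=2, mark=none, owner=Ada): Yes (mark is none). (rank=8, row=5, pile=3, mark=cross, owner=Ben): No (mark is cross). (rank=6, row=6, pile=5, mark=cross, owner=Ben): No (mark is cross).

No, No, Yes, No, No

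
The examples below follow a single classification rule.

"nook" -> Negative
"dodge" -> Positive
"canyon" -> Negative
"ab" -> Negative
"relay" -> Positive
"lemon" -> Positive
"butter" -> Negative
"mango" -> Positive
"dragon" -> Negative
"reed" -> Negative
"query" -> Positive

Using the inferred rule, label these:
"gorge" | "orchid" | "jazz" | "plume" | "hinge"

Positive, Negative, Negative, Positive, Positive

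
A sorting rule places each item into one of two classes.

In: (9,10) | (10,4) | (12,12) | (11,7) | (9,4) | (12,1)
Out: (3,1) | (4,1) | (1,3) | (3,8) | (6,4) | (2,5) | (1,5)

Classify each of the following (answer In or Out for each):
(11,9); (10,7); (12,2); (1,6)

Rule: sum ≥ 13. This holds for each 'In' example and fails for each 'Out' one.
(11,9): 11+9 = 20 — checks out, so In.
(10,7): 10+7 = 17 — checks out, so In.
(12,2): 12+2 = 14 — checks out, so In.
(1,6): 1+6 = 7 — doesn't qualify, so Out.

In, In, In, Out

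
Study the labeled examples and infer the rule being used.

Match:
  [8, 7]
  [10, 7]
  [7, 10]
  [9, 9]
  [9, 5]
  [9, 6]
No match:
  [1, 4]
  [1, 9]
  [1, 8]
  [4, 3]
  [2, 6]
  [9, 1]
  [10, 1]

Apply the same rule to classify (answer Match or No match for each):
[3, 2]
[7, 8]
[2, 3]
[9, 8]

No match, Match, No match, Match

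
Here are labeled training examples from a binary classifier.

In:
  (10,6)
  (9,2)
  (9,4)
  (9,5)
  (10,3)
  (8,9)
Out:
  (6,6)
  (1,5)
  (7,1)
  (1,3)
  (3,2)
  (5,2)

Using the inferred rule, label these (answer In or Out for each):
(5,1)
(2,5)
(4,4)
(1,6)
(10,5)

Out, Out, Out, Out, In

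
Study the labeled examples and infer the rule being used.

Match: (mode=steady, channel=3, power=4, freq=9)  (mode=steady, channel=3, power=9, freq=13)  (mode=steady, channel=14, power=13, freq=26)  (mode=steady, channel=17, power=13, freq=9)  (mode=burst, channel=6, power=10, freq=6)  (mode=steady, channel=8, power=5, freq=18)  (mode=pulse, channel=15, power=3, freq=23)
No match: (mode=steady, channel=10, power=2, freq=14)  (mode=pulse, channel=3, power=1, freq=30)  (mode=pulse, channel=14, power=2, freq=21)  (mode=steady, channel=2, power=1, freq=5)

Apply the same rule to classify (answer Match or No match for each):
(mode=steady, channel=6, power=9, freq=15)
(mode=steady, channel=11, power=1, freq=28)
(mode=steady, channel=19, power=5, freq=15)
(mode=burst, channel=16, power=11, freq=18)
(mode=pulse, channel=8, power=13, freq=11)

Rule: power ≥ 3. This holds for each 'Match' example and fails for each 'No match' one.
Match: (mode=steady, channel=6, power=9, freq=15), since power = 9. No match: (mode=steady, channel=11, power=1, freq=28), since power = 1. Match: (mode=steady, channel=19, power=5, freq=15), since power = 5. Match: (mode=burst, channel=16, power=11, freq=18), since power = 11. Match: (mode=pulse, channel=8, power=13, freq=11), since power = 13.

Match, No match, Match, Match, Match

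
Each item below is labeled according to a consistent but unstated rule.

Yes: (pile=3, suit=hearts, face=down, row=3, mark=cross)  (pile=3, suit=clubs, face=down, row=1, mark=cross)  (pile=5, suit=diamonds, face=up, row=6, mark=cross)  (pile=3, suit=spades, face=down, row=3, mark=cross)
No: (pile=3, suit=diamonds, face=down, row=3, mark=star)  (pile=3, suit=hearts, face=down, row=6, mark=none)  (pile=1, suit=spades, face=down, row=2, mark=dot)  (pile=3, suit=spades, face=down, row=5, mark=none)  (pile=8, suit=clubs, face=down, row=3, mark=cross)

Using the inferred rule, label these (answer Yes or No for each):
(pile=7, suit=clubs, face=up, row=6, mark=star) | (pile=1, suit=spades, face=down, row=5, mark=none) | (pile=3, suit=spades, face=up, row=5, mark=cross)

The rule appears to be: mark is cross AND pile ≤ 5.
(pile=7, suit=clubs, face=up, row=6, mark=star): mark is star, pile = 7 — fails the rule, so No.
(pile=1, suit=spades, face=down, row=5, mark=none): mark is none, pile = 1 — fails the rule, so No.
(pile=3, suit=spades, face=up, row=5, mark=cross): mark is cross, pile = 3 — qualifies, so Yes.

No, No, Yes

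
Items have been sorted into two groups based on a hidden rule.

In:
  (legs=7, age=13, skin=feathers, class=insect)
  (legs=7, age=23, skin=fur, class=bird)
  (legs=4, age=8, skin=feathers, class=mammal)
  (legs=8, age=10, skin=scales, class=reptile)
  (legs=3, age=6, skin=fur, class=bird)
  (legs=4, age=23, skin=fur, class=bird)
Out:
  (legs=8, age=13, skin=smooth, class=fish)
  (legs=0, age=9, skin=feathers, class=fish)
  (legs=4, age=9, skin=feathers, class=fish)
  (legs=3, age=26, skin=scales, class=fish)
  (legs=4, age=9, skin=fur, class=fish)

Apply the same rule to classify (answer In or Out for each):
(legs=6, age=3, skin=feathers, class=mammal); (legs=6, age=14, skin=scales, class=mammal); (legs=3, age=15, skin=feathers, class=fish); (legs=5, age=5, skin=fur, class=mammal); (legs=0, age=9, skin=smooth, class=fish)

In, In, Out, In, Out

The pattern is that an item is 'In' exactly when: class is not fish.
In: (legs=6, age=3, skin=feathers, class=mammal), since class is mammal.
In: (legs=6, age=14, skin=scales, class=mammal), since class is mammal.
Out: (legs=3, age=15, skin=feathers, class=fish), since class is fish.
In: (legs=5, age=5, skin=fur, class=mammal), since class is mammal.
Out: (legs=0, age=9, skin=smooth, class=fish), since class is fish.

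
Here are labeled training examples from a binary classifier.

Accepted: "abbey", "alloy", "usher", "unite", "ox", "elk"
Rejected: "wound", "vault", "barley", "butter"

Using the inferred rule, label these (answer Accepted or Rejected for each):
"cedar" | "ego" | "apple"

'Accepted' ⟺ starts with a vowel.
"cedar": starts with 'c' — lacks this property, so Rejected. "ego": starts with 'e' — qualifies, so Accepted. "apple": starts with 'a' — qualifies, so Accepted.

Rejected, Accepted, Accepted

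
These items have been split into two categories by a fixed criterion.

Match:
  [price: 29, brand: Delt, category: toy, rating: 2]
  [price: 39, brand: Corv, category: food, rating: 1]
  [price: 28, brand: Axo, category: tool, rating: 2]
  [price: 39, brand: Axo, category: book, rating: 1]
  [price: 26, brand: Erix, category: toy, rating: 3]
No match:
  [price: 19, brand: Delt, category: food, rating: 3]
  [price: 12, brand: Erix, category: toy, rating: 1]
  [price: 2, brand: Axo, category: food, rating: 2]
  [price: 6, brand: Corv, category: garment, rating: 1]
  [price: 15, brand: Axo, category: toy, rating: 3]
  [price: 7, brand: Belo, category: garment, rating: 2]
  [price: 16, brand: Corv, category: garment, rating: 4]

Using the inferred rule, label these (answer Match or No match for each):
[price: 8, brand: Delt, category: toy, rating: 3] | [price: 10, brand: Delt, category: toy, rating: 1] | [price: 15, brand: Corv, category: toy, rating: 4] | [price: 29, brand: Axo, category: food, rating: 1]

The simplest hypothesis consistent with all the labels is: price ≥ 26.
[price: 8, brand: Delt, category: toy, rating: 3]: price = 8 — does not pass, so No match. [price: 10, brand: Delt, category: toy, rating: 1]: price = 10 — does not pass, so No match. [price: 15, brand: Corv, category: toy, rating: 4]: price = 15 — does not pass, so No match. [price: 29, brand: Axo, category: food, rating: 1]: price = 29 — has this property, so Match.

No match, No match, No match, Match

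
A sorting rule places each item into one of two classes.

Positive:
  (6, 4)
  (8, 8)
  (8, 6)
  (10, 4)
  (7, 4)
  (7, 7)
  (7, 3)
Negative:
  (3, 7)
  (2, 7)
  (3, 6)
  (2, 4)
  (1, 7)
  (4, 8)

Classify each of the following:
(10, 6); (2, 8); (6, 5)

The simplest hypothesis consistent with all the labels is: first ≥ 6.
Positive: (10, 6), since first 10.
Negative: (2, 8), since first 2.
Positive: (6, 5), since first 6.

Positive, Negative, Positive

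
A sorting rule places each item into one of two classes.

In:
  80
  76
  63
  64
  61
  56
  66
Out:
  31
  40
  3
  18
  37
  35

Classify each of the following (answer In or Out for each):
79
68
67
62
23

'In' ⟺ at least 56.
In: 79, since 79 ≥ 56. In: 68, since 68 ≥ 56. In: 67, since 67 ≥ 56. In: 62, since 62 ≥ 56. Out: 23, since 23 < 56.

In, In, In, In, Out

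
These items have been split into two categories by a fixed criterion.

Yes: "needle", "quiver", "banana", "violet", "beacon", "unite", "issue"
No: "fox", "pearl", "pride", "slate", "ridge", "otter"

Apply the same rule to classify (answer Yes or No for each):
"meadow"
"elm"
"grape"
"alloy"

Yes, No, No, No

All 'Yes' examples share one property — has ≥ 3 vowels — and every 'No' example lacks it.
"meadow" → 3 vowels → Yes.
"elm" → 1 vowel → No.
"grape" → 2 vowels → No.
"alloy" → 2 vowels → No.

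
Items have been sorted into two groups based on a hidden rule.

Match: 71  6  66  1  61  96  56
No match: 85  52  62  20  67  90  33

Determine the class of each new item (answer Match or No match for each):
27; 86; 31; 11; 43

Checking candidate rules against both groups, what survives is: ≡ 1 (mod 5).
27 → 27 mod 5 = 2 → No match. 86 → 86 mod 5 = 1 → Match. 31 → 31 mod 5 = 1 → Match. 11 → 11 mod 5 = 1 → Match. 43 → 43 mod 5 = 3 → No match.

No match, Match, Match, Match, No match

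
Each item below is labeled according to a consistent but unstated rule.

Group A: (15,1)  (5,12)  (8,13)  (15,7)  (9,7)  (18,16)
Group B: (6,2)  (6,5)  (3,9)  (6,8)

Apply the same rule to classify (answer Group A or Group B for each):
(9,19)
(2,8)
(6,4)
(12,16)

One predicate separates the groups cleanly: sum ≥ 16.

Group A, Group B, Group B, Group A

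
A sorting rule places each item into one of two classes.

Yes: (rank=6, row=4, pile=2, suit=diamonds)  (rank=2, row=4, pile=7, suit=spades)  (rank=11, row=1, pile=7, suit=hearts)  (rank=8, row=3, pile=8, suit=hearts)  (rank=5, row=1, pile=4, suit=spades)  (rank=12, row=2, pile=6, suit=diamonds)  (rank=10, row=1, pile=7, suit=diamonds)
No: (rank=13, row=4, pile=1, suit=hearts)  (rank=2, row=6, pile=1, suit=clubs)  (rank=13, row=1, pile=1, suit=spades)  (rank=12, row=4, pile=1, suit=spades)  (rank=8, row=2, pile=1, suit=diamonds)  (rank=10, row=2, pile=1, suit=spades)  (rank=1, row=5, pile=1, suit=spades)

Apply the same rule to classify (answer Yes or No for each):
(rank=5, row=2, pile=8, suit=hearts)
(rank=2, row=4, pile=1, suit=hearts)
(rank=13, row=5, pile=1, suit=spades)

Every 'Yes' example satisfies: pile ≥ 2. None of the 'No' examples do.
(rank=5, row=2, pile=8, suit=hearts): Yes (pile = 8).
(rank=2, row=4, pile=1, suit=hearts): No (pile = 1).
(rank=13, row=5, pile=1, suit=spades): No (pile = 1).

Yes, No, No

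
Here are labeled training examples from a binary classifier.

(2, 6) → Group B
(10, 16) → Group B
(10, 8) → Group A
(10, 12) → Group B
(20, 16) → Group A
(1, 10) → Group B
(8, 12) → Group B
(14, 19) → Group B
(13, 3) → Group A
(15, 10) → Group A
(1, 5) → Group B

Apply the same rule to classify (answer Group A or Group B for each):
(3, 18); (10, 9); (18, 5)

Group B, Group A, Group A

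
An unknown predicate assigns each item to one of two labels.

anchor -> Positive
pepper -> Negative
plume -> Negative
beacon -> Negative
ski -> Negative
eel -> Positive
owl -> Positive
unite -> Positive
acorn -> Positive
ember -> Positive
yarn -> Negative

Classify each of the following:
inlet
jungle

The rule appears to be: starts with a vowel.
inlet: Positive (starts with 'i').
jungle: Negative (starts with 'j').

Positive, Negative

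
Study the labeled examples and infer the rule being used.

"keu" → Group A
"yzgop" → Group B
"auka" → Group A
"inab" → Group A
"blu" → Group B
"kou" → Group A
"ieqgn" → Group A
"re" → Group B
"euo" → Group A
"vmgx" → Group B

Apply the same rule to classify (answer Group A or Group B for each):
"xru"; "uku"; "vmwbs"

Group B, Group A, Group B

The rule appears to be: has ≥ 2 vowels.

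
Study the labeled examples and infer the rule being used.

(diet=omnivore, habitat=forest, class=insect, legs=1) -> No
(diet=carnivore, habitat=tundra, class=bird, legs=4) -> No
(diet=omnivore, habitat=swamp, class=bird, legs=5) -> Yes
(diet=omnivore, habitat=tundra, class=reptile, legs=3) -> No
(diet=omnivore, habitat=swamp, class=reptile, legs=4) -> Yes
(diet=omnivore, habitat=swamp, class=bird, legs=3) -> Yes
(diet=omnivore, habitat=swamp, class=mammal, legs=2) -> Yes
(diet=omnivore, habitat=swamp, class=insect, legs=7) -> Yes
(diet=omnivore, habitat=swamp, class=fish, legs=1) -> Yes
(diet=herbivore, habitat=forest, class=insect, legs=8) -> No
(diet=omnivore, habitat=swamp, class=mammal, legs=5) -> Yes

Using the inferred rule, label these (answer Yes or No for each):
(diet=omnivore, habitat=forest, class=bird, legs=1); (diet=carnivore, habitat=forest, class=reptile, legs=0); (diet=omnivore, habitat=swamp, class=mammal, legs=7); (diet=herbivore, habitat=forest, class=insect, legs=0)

No, No, Yes, No

The pattern is that an item is 'Yes' exactly when: habitat is swamp.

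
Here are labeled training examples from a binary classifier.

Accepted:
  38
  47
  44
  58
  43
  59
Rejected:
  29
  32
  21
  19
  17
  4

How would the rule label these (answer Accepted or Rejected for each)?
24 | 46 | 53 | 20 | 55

The common property of the 'Accepted' items is: at least 38. No 'Rejected' item has it.
24 — 24 < 38, hence Rejected.
46 — 46 ≥ 38, hence Accepted.
53 — 53 ≥ 38, hence Accepted.
20 — 20 < 38, hence Rejected.
55 — 55 ≥ 38, hence Accepted.

Rejected, Accepted, Accepted, Rejected, Accepted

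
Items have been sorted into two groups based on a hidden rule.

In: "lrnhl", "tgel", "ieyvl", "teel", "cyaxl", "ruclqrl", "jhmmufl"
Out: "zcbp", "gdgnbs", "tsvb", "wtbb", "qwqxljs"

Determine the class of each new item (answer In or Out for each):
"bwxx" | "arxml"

All 'In' examples share one property — ends with 'l' — and every 'Out' example lacks it.

Out, In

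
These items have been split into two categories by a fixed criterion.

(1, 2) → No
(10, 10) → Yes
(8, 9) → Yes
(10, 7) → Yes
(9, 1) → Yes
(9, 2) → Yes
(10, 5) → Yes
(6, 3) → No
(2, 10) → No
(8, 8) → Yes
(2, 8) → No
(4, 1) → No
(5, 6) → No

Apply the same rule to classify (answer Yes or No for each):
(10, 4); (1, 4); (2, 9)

Yes, No, No

A rule that fits every label: first ≥ 7 — true of each 'Yes' example, false of each 'No' one.
(10, 4): Yes (first 10).
(1, 4): No (first 1).
(2, 9): No (first 2).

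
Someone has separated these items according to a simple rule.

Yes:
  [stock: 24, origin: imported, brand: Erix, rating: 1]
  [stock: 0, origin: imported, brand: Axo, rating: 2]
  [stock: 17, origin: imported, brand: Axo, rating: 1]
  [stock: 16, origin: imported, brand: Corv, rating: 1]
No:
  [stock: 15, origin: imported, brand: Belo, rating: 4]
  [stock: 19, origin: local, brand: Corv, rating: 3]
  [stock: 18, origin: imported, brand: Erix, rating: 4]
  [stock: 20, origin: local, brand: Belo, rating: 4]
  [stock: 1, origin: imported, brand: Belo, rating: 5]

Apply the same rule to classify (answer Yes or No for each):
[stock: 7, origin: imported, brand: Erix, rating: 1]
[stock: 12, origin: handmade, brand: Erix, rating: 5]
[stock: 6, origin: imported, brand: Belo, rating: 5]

Yes, No, No

The common property of the 'Yes' items is: rating ≤ 2. No 'No' item has it.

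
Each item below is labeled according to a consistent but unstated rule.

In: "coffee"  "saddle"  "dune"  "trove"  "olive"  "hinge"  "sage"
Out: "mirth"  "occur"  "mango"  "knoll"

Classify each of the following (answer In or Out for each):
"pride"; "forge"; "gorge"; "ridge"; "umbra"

In, In, In, In, Out

Every 'In' example satisfies: contains 'e'. None of the 'Out' examples do.
In: "pride", since has 'e'.
In: "forge", since has 'e'.
In: "gorge", since has 'e'.
In: "ridge", since has 'e'.
Out: "umbra", since no 'e'.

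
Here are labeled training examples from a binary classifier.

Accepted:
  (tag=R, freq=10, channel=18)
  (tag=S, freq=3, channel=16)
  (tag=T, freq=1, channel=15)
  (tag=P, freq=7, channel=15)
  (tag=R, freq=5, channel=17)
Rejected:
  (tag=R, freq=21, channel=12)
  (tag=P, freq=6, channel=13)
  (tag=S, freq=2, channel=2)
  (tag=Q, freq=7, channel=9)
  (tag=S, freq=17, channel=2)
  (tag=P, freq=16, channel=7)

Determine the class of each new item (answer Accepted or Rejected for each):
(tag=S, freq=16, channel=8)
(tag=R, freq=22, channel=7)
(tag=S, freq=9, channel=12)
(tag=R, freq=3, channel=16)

Rejected, Rejected, Rejected, Accepted

The classifier is using: channel ≥ 15.
(tag=S, freq=16, channel=8): Rejected (channel = 8).
(tag=R, freq=22, channel=7): Rejected (channel = 7).
(tag=S, freq=9, channel=12): Rejected (channel = 12).
(tag=R, freq=3, channel=16): Accepted (channel = 16).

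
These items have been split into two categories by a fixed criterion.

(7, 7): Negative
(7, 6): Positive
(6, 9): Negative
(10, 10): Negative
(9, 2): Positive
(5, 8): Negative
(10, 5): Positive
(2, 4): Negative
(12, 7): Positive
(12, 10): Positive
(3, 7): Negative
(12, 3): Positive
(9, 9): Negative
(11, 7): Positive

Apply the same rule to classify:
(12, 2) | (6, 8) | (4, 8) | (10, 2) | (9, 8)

Positive, Negative, Negative, Positive, Positive

The simplest hypothesis consistent with all the labels is: first > second.
(12, 2) — 12 > 2, hence Positive.
(6, 8) — 6 < 8, hence Negative.
(4, 8) — 4 < 8, hence Negative.
(10, 2) — 10 > 2, hence Positive.
(9, 8) — 9 > 8, hence Positive.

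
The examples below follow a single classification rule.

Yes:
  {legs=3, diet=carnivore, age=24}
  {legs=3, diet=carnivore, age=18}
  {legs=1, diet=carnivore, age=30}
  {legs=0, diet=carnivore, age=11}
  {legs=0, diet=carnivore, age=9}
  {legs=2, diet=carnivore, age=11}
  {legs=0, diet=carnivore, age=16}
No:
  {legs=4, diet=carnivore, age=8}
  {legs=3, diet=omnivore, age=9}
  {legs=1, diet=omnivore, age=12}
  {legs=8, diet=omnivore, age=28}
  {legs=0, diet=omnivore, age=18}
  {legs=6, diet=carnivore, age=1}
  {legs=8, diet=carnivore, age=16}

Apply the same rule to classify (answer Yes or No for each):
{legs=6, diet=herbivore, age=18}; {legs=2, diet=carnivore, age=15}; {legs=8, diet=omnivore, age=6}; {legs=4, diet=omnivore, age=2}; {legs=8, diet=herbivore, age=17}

The distinguishing property — diet is carnivore AND legs ≤ 3 — holds for all the 'Yes' cases and none of the 'No' cases.

No, Yes, No, No, No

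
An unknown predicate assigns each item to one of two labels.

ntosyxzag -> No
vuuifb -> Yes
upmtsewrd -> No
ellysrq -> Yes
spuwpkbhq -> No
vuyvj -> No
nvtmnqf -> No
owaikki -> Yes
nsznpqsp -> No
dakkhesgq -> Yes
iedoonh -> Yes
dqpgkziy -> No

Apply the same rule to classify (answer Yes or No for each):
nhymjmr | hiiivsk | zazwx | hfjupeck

All 'Yes' examples share one property — has a double letter — and every 'No' example lacks it.

No, Yes, No, No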